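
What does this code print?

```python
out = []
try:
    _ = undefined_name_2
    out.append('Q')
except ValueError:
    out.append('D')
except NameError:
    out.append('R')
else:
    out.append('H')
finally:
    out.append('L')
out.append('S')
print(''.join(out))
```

Execution trace: 'R' (except NameError) → 'L' (finally) → 'S' (after the try/except). Output: RLS

Answer: RLS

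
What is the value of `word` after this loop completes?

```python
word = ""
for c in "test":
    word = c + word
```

Reverse 'test'
`word` takes the values: "" → "t" → "et" → "set" → "tset"

Answer: "tset"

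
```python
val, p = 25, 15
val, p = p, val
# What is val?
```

Trace:
`val, p = 25, 15` → val = 25; p = 15
`val, p = p, val` → val = 15; p = 25
So val = 15

Answer: 15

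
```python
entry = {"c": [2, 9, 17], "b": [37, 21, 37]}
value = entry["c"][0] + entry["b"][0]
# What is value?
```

Trace:
`entry = {"c": [2, 9, 17], "b": [37, 21, 37]}` → entry = {'c': [2, 9, 17], 'b': [37, 21, 37]}
`value = entry["c"][0] + entry["b"][0]` → value = 39
So value = 39

Answer: 39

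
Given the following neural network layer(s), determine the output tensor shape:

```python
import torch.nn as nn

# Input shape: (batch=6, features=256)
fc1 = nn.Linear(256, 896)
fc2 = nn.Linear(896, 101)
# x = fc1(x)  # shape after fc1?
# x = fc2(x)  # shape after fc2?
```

Input: (6, 256) -> after fc1: (6, 896) -> Output: (6, 101)

Answer: (6, 101)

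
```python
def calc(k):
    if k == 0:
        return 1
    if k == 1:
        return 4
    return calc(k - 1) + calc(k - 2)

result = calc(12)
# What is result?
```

Build up from base cases: calc(0)=1, calc(1)=4, calc(2)=5, calc(3)=9, calc(4)=14, calc(5)=23, calc(6)=37, ..., calc(12)=665

Answer: 665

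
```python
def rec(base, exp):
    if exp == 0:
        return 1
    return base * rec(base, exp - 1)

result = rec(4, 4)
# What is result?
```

rec(4, 4) = 4 * 4 * 4 * 4 = 256

Answer: 256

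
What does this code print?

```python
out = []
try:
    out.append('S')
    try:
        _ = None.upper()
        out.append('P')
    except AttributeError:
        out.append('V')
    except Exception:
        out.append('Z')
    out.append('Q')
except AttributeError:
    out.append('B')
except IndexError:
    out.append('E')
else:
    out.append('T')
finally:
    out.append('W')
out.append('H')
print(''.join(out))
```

Execution trace: 'S' (try body) → 'V' (inner except AttributeError) → 'Q' (try body, no exception) → 'T' (else) → 'W' (finally) → 'H' (after the try/except). Output: SVQTWH

Answer: SVQTWH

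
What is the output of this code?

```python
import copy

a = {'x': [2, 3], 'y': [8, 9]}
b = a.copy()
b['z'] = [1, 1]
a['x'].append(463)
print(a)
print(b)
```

Key concept: shallow copy of dict with mutable values.
Step by step:
`a = {'x': [2, 3], 'y': [8, 9]}` → a = {'x': [2, 3], 'y': [8, 9]}
`b = a.copy()` → b = {'x': [2, 3], 'y': [8, 9]}
`b['z'] = [1, 1]` → b = {'x': [2, 3], 'y': [8, 9], 'z': [1, 1]}
`a['x'].append(463)` → a = {'x': [2, 3, 463], 'y': [8, 9]}; b = {'x': [2, 3, 463], 'y': [8, 9], 'z': [1, 1]}
`print(a)` → prints {'x': [2, 3, 463], 'y': [8, 9]}
`print(b)` → prints {'x': [2, 3, 463], 'y': [8, 9], 'z': [1, 1]}

Answer:
{'x': [2, 3, 463], 'y': [8, 9]}
{'x': [2, 3, 463], 'y': [8, 9], 'z': [1, 1]}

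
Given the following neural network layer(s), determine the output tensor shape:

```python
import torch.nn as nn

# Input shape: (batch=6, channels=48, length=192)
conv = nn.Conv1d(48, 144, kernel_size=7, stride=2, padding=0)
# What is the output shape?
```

Input: (6, 48, 192) -> Output: (6, 144, 93)

Answer: (6, 144, 93)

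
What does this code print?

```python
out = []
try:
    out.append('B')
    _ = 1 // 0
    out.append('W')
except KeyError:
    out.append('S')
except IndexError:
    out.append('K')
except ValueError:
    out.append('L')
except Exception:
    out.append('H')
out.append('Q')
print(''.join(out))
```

Execution trace: 'B' (try body) → 'H' (except Exception) → 'Q' (after the try/except). Output: BHQ

Answer: BHQ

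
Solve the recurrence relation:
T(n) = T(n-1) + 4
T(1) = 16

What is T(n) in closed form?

Unrolling: T(n) = T(1) + 4·(n-1) = 16 + 4(n-1) = 4n + 12.

Answer: T(n) = 4n + 12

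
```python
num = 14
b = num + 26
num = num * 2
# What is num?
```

Trace:
`num = 14` → num = 14
`b = num + 26` → b = 40
`num = num * 2` → num = 28
So num = 28

Answer: 28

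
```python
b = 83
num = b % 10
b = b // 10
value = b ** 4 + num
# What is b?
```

Trace:
`b = 83` → b = 83
`num = b % 10` → num = 3
`b = b // 10` → b = 8
`value = b ** 4 + num` → value = 4099
So b = 8

Answer: 8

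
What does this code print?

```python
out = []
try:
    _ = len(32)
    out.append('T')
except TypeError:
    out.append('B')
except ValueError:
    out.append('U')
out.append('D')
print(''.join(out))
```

Execution trace: 'B' (except TypeError) → 'D' (after the try/except). Output: BD

Answer: BD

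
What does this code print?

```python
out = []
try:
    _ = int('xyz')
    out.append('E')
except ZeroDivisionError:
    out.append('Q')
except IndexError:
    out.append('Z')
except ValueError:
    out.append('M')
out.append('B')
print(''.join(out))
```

Execution trace: 'M' (except ValueError) → 'B' (after the try/except). Output: MB

Answer: MB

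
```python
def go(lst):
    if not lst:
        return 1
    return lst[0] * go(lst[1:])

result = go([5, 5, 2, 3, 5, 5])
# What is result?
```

Product over [5, 5, 2, 3, 5, 5] = 5 * 5 * 2 * 3 * 5 * 5 = 3750

Answer: 3750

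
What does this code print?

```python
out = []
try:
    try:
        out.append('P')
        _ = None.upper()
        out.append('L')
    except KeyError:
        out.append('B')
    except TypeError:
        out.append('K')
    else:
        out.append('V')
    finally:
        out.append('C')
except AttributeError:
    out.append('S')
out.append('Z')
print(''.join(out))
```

Execution trace: 'P' (inner try body) → 'C' (inner finally) → 'S' (outer except AttributeError) → 'Z' (after the try/except). Output: PCSZ

Answer: PCSZ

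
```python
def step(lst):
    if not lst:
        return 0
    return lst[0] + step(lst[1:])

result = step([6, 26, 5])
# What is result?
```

6 + 26 + 5 + 0 = 37

Answer: 37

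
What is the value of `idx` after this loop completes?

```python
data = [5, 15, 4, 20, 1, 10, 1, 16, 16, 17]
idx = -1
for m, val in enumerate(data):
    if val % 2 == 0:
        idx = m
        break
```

First even number index in [5, 15, 4, 20, 1, 10, 1, 16, 16, 17]
`idx` takes the values: -1 → 2

Answer: 2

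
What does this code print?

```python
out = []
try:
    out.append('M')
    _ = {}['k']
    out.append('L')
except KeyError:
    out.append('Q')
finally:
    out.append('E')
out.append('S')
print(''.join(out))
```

Execution trace: 'M' (try body) → 'Q' (except KeyError) → 'E' (finally) → 'S' (after the try/except). Output: MQES

Answer: MQES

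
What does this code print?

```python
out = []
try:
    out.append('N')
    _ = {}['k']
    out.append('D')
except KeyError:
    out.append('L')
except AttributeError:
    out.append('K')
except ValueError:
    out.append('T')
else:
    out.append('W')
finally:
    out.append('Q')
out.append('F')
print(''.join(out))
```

Execution trace: 'N' (try body) → 'L' (except KeyError) → 'Q' (finally) → 'F' (after the try/except). Output: NLQF

Answer: NLQF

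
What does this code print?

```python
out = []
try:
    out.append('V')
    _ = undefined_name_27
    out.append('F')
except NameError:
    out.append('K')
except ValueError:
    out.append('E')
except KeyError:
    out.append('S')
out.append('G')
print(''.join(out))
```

Execution trace: 'V' (try body) → 'K' (except NameError) → 'G' (after the try/except). Output: VKG

Answer: VKG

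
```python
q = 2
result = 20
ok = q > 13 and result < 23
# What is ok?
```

Trace:
`q = 2` → q = 2
`result = 20` → result = 20
`ok = q > 13 and result < 23` → ok = False
So ok = False

Answer: False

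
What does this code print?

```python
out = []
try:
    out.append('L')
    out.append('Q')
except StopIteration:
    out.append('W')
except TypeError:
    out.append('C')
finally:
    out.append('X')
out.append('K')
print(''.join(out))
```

Execution trace: 'L' (try body) → 'Q' (try body, no exception) → 'X' (finally) → 'K' (after the try/except). Output: LQXK

Answer: LQXK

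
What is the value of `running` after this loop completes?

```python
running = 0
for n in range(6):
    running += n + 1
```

Start at 0, add 1 to 6 = 21
`running` takes the values: 0 → 1 → 3 → 6 → 10 → 15 → 21

Answer: 21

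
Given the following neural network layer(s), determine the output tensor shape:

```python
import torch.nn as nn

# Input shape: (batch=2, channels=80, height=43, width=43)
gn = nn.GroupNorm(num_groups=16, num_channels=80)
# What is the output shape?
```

Input: (2, 80, 43, 43) -> Output: (2, 80, 43, 43)

Answer: (2, 80, 43, 43)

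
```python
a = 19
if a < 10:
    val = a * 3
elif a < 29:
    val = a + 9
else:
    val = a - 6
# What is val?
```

Trace:
`a = 19` → a = 19
`if a < 10: ...` → a < 10 is False, a < 29 is True → val = 28
So val = 28

Answer: 28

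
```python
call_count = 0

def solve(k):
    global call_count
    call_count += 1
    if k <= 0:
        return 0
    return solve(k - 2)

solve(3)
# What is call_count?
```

Linear recursion stepping by 2: 3 calls from k=3 down to ≤0.

Answer: 3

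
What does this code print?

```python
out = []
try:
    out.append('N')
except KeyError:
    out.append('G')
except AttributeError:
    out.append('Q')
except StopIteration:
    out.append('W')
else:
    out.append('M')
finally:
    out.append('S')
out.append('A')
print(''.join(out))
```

Execution trace: 'N' (try body, no exception) → 'M' (else) → 'S' (finally) → 'A' (after the try/except). Output: NMSA

Answer: NMSA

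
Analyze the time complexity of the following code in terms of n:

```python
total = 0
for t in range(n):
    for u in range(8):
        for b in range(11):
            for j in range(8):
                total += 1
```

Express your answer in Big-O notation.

Each loop level contributes: n × 1 × 1 × 1. Multiplying the contributions gives O(n).

Answer: O(n)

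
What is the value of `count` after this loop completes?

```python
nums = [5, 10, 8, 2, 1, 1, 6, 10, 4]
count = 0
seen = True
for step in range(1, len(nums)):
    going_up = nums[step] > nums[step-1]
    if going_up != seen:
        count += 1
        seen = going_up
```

Count direction changes in [5, 10, 8, 2, 1, 1, 6, 10, 4]
`count` takes the values: 0 → 1 → 2 → 3

Answer: 3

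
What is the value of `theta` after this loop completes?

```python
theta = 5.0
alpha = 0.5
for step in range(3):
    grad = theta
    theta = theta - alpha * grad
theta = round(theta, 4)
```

Gradient descent: w = 5.0 * (1 - 0.5)^3
`theta` takes the values: 5.0 → 2.5 → 1.25 → 0.625

Answer: 0.625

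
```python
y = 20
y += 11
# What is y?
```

Trace:
`y = 20` → y = 20
`y += 11` → y = 31
So y = 31

Answer: 31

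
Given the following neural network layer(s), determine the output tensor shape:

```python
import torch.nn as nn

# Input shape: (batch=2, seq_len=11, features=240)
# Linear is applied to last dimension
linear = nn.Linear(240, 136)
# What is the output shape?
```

Input: (2, 11, 240) -> Output: (2, 11, 136)

Answer: (2, 11, 136)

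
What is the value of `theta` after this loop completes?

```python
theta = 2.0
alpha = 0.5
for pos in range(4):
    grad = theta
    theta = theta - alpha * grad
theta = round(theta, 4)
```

Gradient descent: w = 2.0 * (1 - 0.5)^4
`theta` takes the values: 2.0 → 1.0 → 0.5 → 0.25 → 0.125

Answer: 0.125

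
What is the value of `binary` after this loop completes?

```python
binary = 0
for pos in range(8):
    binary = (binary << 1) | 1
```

Build 8 consecutive 1-bits: 0b11111111
`binary` takes the values: 0 → 1 → 3 → 7 → 15 → 31 → 63 → 127 → 255

Answer: 255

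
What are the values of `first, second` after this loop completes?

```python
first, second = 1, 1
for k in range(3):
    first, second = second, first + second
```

Fibonacci: after 3 iterations
`first, second` takes the values: (1, 1) → (1, 2) → (2, 3) → (3, 5)

Answer: 3, 5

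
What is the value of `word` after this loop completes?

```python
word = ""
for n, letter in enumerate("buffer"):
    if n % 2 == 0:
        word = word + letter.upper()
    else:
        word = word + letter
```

Uppercase even positions in 'buffer'
`word` takes the values: "" → "B" → "Bu" → "BuF" → "BuFf" → "BuFfE" → "BuFfEr"

Answer: "BuFfEr"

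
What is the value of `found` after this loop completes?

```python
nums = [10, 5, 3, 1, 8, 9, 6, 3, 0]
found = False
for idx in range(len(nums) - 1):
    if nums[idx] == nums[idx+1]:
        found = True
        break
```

Check consecutive duplicates in [10, 5, 3, 1, 8, 9, 6, 3, 0]
`found` takes the values: False

Answer: False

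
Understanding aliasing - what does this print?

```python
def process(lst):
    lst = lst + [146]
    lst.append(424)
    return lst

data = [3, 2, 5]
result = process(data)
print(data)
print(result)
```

Key concept: rebinding parameter vs mutation.
Step by step:
`data = [3, 2, 5]` → data = [3, 2, 5]
`result = process(data)` → result = [3, 2, 5, 146, 424]
`print(data)` → prints [3, 2, 5]
`print(result)` → prints [3, 2, 5, 146, 424]

Answer:
[3, 2, 5]
[3, 2, 5, 146, 424]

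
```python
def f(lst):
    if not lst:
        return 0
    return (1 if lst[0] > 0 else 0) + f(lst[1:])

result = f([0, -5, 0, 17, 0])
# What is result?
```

Count of positive elements in [0, -5, 0, 17, 0] = 1

Answer: 1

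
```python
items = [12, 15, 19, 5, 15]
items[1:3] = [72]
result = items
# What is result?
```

Trace:
`items = [12, 15, 19, 5, 15]` → items = [12, 15, 19, 5, 15]
`items[1:3] = [72]` → items = [12, 72, 5, 15]
`result = items` → result = [12, 72, 5, 15]
So result = [12, 72, 5, 15]

Answer: [12, 72, 5, 15]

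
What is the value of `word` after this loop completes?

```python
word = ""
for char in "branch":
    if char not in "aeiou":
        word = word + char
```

Remove vowels from 'branch'
`word` takes the values: "" → "b" → "br" → "brn" → "brnc" → "brnch"

Answer: "brnch"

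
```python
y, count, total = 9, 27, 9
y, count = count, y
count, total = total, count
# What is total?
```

Trace:
`y, count, total = 9, 27, 9` → y = 9; count = 27; total = 9
`y, count = count, y` → y = 27; count = 9
`count, total = total, count` → count = 9; total = 9
So total = 9

Answer: 9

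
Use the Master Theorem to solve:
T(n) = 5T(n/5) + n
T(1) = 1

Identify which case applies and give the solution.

a=5, b=5, f(n)=n. log_5(5) = 1. Since c=1 = 1, Case 2 applies: T(n) = Θ(n^log_b(a) · log n) = O(n log n).

Answer: O(n log n) - Case 2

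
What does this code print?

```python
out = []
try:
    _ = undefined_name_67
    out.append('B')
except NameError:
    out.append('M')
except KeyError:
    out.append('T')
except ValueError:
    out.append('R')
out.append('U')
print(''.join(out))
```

Execution trace: 'M' (except NameError) → 'U' (after the try/except). Output: MU

Answer: MU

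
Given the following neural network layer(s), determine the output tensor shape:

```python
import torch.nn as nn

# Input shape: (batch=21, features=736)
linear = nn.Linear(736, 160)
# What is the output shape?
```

Input: (21, 736) -> Output: (21, 160)

Answer: (21, 160)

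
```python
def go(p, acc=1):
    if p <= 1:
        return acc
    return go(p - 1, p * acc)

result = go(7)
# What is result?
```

Accumulator trace (n, acc): (7, 1) -> (6, 7) -> (5, 42) -> (4, 210) -> (3, 840) -> (2, 2520) -> (1, 5040) -> return 5040

Answer: 5040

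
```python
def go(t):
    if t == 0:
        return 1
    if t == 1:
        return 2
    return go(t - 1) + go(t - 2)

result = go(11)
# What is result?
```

Build up from base cases: go(0)=1, go(1)=2, go(2)=3, go(3)=5, go(4)=8, go(5)=13, go(6)=21, ..., go(11)=233

Answer: 233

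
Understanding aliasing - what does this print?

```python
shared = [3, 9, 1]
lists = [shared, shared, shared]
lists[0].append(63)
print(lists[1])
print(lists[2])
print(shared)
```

Key concept: list of same reference.
Step by step:
`shared = [3, 9, 1]` → shared = [3, 9, 1]
`lists = [shared, shared, shared]` → lists = [[3, 9, 1], [3, 9, 1], [3, 9, 1]]
`lists[0].append(63)` → shared = [3, 9, 1, 63]; lists = [[3, 9, 1, 63], [3, 9, 1, 63], [3, 9, 1, 63]]
`print(lists[1])` → prints [3, 9, 1, 63]
`print(lists[2])` → prints [3, 9, 1, 63]
`print(shared)` → prints [3, 9, 1, 63]

Answer:
[3, 9, 1, 63]
[3, 9, 1, 63]
[3, 9, 1, 63]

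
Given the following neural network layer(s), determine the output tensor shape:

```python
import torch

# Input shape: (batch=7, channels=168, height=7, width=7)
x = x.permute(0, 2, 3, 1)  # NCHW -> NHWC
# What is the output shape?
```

Input: (7, 168, 7, 7) -> Output: (7, 7, 7, 168)

Answer: (7, 7, 7, 168)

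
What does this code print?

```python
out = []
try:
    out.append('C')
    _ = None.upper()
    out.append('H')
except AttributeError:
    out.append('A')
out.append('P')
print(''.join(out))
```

Execution trace: 'C' (try body) → 'A' (except AttributeError) → 'P' (after the try/except). Output: CAP

Answer: CAP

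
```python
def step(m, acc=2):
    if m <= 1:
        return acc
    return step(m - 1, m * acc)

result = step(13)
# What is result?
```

Accumulator trace (n, acc): (13, 2) -> (12, 26) -> (11, 312) -> (10, 3432) -> (9, 34320) -> (8, 308880) -> (7, 2471040) -> (6, 17297280) -> (5, 103783680) -> (4, 518918400) -> (3, 2075673600) -> (2, 6227020800) -> (1, 12454041600) -> return 12454041600

Answer: 12454041600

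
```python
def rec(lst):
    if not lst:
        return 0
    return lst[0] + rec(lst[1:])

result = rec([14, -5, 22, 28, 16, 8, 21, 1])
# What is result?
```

14 + (-5) + 22 + 28 + 16 + 8 + 21 + 1 + 0 = 105

Answer: 105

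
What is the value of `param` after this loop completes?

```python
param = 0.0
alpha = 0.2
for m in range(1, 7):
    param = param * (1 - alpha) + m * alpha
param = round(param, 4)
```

Moving average with lr=0.2
`param` takes the values: 0.0 → 0.2 → 0.56 → 1.048 → 1.6384 → 2.31072 → 3.048576 → 3.0486

Answer: 3.0486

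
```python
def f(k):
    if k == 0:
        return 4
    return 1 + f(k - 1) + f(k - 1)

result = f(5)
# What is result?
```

f(k) = 1 + 2·f(k-1), f(0)=4. Closed form: (4+1)·2^5 - 1 = 159.

Answer: 159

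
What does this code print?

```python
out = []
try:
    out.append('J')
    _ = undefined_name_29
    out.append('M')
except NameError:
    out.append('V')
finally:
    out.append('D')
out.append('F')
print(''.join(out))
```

Execution trace: 'J' (try body) → 'V' (except NameError) → 'D' (finally) → 'F' (after the try/except). Output: JVDF

Answer: JVDF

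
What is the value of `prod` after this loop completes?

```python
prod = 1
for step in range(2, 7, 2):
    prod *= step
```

Product of even numbers 2 to 6
`prod` takes the values: 1 → 2 → 8 → 48

Answer: 48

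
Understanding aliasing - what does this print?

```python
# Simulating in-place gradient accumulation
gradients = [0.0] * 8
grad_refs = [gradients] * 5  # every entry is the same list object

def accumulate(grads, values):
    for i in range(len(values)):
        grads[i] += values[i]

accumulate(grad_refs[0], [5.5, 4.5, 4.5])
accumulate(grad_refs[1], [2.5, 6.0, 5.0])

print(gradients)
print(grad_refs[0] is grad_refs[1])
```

Key concept: gradient accumulation aliasing.
Step by step:
`gradients = [0.0] * 8` → gradients = [0.0, 0.0, 0.0, 0.0, 0.0, 0.0, 0.0, 0.0]
`grad_refs = [gradients] * 5` → grad_refs = [[0.0, 0.0, 0.0, 0.0, 0.0, 0.0, 0.0, 0.0], [0.0, 0.0, 0.0, 0.0, 0.0, 0.0, 0.0, 0.0], [0.0, 0.0, 0.0, 0.0, 0.0, 0.0, 0.0, 0.0], [0.0, 0.0, 0.0, 0.0, 0.0, 0.0, 0.0, 0.0], [0.0, 0.0, 0.0, 0.0, 0.0, 0.0, 0.0, 0.0]]
`accumulate(grad_refs[0], [5.5, 4.5, 4.5])` → gradients = [5.5, 4.5, 4.5, 0.0, 0.0, 0.0, 0.0, 0.0]; grad_refs = [[5.5, 4.5, 4.5, 0.0, 0.0, 0.0, 0.0, 0.0], [5.5, 4.5, 4.5, 0.0, 0.0, 0.0, 0.0, 0.0], [5.5, 4.5, 4.5, 0.0, 0.0, 0.0, 0.0, 0.0], [5.5, 4.5, 4.5, 0.0, 0.0, 0.0, 0.0, 0.0], [5.5, 4.5, 4.5, 0.0, 0.0, 0.0, 0.0, 0.0]]
`accumulate(grad_refs[1], [2.5, 6.0, 5.0])` → gradients = [8.0, 10.5, 9.5, 0.0, 0.0, 0.0, 0.0, 0.0]; grad_refs = [[8.0, 10.5, 9.5, 0.0, 0.0, 0.0, 0.0, 0.0], [8.0, 10.5, 9.5, 0.0, 0.0, 0.0, 0.0, 0.0], [8.0, 10.5, 9.5, 0.0, 0.0, 0.0, 0.0, 0.0], [8.0, 10.5, 9.5, 0.0, 0.0, 0.0, 0.0, 0.0], [8.0, 10.5, 9.5, 0.0, 0.0, 0.0, 0.0, 0.0]]
`print(gradients)` → prints [8.0, 10.5, 9.5, 0.0, 0.0, 0.0, 0.0, 0.0]
`print(grad_refs[0] is grad_refs[1])` → prints True

Answer:
[8.0, 10.5, 9.5, 0.0, 0.0, 0.0, 0.0, 0.0]
True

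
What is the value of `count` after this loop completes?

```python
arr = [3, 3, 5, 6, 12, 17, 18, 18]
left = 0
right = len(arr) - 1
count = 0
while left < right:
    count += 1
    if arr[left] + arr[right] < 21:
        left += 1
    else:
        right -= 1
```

Steps to find pair summing to 21
`count` takes the values: 0 → 1 → 2 → 3 → 4 → 5 → 6 → 7

Answer: 7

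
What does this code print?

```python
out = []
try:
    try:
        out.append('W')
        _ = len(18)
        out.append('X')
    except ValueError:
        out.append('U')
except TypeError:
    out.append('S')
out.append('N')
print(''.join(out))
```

Execution trace: 'W' (inner try body) → 'S' (outer except TypeError) → 'N' (after the try/except). Output: WSN

Answer: WSN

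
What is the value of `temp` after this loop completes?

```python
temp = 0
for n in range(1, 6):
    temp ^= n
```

XOR of 1 to 5
`temp` takes the values: 0 → 1 → 3 → 0 → 4 → 1

Answer: 1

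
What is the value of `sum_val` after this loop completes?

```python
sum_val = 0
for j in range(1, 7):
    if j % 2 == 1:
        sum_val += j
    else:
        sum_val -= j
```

Add odd, subtract even
`sum_val` takes the values: 0 → 1 → -1 → 2 → -2 → 3 → -3

Answer: -3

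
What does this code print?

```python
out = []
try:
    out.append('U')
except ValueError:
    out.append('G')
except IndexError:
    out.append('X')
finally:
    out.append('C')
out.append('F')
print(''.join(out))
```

Execution trace: 'U' (try body, no exception) → 'C' (finally) → 'F' (after the try/except). Output: UCF

Answer: UCF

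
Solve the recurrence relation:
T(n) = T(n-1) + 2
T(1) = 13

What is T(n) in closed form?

Unrolling: T(n) = T(1) + 2·(n-1) = 13 + 2(n-1) = 2n + 11.

Answer: T(n) = 2n + 11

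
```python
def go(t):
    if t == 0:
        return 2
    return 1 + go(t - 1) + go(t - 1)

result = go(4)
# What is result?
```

go(t) = 1 + 2·go(t-1), go(0)=2. Closed form: (2+1)·2^4 - 1 = 47.

Answer: 47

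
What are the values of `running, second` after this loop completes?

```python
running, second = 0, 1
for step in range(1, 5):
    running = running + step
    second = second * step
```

Sum and factorial of 1 to 4
`running, second` takes the values: (0, 1) → (1, 1) → (3, 1) → (3, 2) → (6, 2) → (6, 6) → (10, 6) → (10, 24)

Answer: 10, 24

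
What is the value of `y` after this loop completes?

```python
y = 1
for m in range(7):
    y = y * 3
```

Multiply by 3, 7 times: 1 * 3^7 = 2187
`y` takes the values: 1 → 3 → 9 → 27 → 81 → 243 → 729 → 2187

Answer: 2187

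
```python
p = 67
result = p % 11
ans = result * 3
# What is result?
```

Trace:
`p = 67` → p = 67
`result = p % 11` → result = 1
`ans = result * 3` → ans = 3
So result = 1

Answer: 1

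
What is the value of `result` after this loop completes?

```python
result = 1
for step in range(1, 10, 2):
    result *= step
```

Product of 1, 3, 5, ... up to 9
`result` takes the values: 1 → 3 → 15 → 105 → 945

Answer: 945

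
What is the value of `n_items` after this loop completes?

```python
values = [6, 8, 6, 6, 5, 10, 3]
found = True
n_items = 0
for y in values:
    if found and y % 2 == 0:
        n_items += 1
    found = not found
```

Count even values at even positions
`n_items` takes the values: 0 → 1 → 2

Answer: 2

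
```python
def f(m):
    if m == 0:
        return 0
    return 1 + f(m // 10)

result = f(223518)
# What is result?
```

Count of digits of 223518: 6

Answer: 6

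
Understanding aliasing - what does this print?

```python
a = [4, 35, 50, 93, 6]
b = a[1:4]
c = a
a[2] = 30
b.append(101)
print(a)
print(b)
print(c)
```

Key concept: slice vs alias.
Step by step:
`a = [4, 35, 50, 93, 6]` → a = [4, 35, 50, 93, 6]
`b = a[1:4]` → b = [35, 50, 93]
`c = a` → c = [4, 35, 50, 93, 6] (same object as a)
`a[2] = 30` → a = [4, 35, 30, 93, 6] (same object as c); c = [4, 35, 30, 93, 6] (same object as a)
`b.append(101)` → b = [35, 50, 93, 101]
`print(a)` → prints [4, 35, 30, 93, 6]
`print(b)` → prints [35, 50, 93, 101]
`print(c)` → prints [4, 35, 30, 93, 6]

Answer:
[4, 35, 30, 93, 6]
[35, 50, 93, 101]
[4, 35, 30, 93, 6]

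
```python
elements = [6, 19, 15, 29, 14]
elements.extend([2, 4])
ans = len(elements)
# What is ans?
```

Trace:
`elements = [6, 19, 15, 29, 14]` → elements = [6, 19, 15, 29, 14]
`elements.extend([2, 4])` → elements = [6, 19, 15, 29, 14, 2, 4]
`ans = len(elements)` → ans = 7
So ans = 7

Answer: 7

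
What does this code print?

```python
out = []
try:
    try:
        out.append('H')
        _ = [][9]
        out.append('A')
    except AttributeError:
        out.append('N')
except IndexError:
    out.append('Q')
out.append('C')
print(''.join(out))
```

Execution trace: 'H' (try body) → 'Q' (outer except IndexError) → 'C' (after the try/except). Output: HQC

Answer: HQC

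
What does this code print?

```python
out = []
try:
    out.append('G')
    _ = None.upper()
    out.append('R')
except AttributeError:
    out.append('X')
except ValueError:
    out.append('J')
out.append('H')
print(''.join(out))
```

Execution trace: 'G' (try body) → 'X' (except AttributeError) → 'H' (after the try/except). Output: GXH

Answer: GXH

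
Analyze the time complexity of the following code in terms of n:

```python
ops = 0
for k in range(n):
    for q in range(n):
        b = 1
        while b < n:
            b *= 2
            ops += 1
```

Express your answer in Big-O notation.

Each loop level contributes: n × n × log n. Multiplying the contributions gives O(n^2 log n).

Answer: O(n^2 log n)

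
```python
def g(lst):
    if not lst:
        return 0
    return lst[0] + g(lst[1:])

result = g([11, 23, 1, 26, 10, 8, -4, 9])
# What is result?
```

11 + 23 + 1 + 26 + 10 + 8 + (-4) + 9 + 0 = 84

Answer: 84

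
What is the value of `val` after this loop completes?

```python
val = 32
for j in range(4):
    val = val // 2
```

Halve 4 times: 32 // 2^4 = 2
`val` takes the values: 32 → 16 → 8 → 4 → 2

Answer: 2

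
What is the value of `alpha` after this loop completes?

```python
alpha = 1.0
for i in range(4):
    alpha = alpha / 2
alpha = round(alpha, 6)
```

Halving LR 4 times: 1 / 2^4
`alpha` takes the values: 1.0 → 0.5 → 0.25 → 0.125 → 0.0625

Answer: 0.0625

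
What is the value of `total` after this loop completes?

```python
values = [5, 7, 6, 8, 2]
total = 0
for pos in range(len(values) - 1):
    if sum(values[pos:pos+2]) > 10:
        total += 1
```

Count windows with sum > 10
`total` takes the values: 0 → 1 → 2 → 3

Answer: 3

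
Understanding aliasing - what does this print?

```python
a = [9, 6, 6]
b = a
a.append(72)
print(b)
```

Key concept: basic list aliasing.
Step by step:
`a = [9, 6, 6]` → a = [9, 6, 6]
`b = a` → b = [9, 6, 6] (same object as a)
`a.append(72)` → a = [9, 6, 6, 72] (same object as b); b = [9, 6, 6, 72] (same object as a)
`print(b)` → prints [9, 6, 6, 72]

Answer: [9, 6, 6, 72]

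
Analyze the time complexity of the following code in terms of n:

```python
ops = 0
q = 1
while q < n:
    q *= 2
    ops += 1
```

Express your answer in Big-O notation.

Each loop level contributes: log n. Multiplying the contributions gives O(log n).

Answer: O(log n)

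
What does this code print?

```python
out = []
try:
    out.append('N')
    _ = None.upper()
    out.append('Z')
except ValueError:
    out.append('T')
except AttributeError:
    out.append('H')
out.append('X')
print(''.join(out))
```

Execution trace: 'N' (try body) → 'H' (except AttributeError) → 'X' (after the try/except). Output: NHX

Answer: NHX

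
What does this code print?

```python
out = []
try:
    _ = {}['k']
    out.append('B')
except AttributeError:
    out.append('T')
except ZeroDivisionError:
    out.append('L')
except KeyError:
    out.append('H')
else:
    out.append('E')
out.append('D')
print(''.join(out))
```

Execution trace: 'H' (except KeyError) → 'D' (after the try/except). Output: HD

Answer: HD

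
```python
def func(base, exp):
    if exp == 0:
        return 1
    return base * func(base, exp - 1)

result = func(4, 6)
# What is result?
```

func(4, 6) = 4 * 4 * 4 * 4 * 4 * 4 = 4096

Answer: 4096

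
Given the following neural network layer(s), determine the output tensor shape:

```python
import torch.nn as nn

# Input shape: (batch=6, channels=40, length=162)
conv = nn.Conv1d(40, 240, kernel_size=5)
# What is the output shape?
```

Input: (6, 40, 162) -> Output: (6, 240, 158)

Answer: (6, 240, 158)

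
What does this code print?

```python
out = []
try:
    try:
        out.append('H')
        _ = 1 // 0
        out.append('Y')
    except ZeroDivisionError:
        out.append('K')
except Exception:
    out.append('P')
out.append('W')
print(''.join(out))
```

Execution trace: 'H' (inner try body) → 'K' (inner except ZeroDivisionError) → 'W' (after the try/except). Output: HKW

Answer: HKW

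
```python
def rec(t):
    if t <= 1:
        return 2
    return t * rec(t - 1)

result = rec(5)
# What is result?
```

rec(5) = 5 * 4 * 3 * 2 * 2 = 240

Answer: 240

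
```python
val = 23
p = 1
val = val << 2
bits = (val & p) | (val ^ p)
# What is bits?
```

Trace:
`val = 23` → val = 23
`p = 1` → p = 1
`val = val << 2` → val = 92
`bits = (val & p) | (val ^ p)` → bits = 93
So bits = 93

Answer: 93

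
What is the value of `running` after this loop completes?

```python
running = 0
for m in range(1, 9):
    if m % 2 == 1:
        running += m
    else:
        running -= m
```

Add odd, subtract even
`running` takes the values: 0 → 1 → -1 → 2 → -2 → 3 → -3 → 4 → -4

Answer: -4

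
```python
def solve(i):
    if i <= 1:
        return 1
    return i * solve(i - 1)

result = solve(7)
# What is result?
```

solve(7) = 7 * 6 * 5 * 4 * 3 * 2 * 1 = 5040

Answer: 5040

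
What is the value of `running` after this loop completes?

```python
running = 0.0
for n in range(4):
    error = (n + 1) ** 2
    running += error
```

Sum of squared losses 1² + 2² + ... + 4²
`running` takes the values: 0.0 → 1.0 → 5.0 → 14.0 → 30.0

Answer: 30.0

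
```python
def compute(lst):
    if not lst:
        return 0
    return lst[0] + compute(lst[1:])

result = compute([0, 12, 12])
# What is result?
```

0 + 12 + 12 + 0 = 24

Answer: 24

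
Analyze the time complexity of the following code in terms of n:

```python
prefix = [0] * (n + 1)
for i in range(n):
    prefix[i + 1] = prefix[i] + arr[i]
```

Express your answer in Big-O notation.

This is Prefix sum computation. Time complexity: O(n).

Answer: O(n)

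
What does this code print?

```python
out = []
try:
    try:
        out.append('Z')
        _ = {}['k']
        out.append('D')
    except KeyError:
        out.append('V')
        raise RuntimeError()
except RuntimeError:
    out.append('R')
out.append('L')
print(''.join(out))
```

Execution trace: 'Z' (inner try body) → 'V' (inner except KeyError) → 'R' (outer except RuntimeError) → 'L' (after the try/except). Output: ZVRL

Answer: ZVRL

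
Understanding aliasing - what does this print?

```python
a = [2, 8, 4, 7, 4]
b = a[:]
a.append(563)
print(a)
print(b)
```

Key concept: slice [:] creates copy.
Step by step:
`a = [2, 8, 4, 7, 4]` → a = [2, 8, 4, 7, 4]
`b = a[:]` → b = [2, 8, 4, 7, 4]
`a.append(563)` → a = [2, 8, 4, 7, 4, 563]
`print(a)` → prints [2, 8, 4, 7, 4, 563]
`print(b)` → prints [2, 8, 4, 7, 4]

Answer:
[2, 8, 4, 7, 4, 563]
[2, 8, 4, 7, 4]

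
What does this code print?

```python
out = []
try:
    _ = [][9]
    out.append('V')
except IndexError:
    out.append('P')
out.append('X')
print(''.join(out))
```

Execution trace: 'P' (except IndexError) → 'X' (after the try/except). Output: PX

Answer: PX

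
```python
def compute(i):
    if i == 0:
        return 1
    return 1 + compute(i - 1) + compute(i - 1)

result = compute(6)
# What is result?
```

compute(i) = 1 + 2·compute(i-1), compute(0)=1. Closed form: (1+1)·2^6 - 1 = 127.

Answer: 127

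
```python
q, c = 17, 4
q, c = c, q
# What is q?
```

Trace:
`q, c = 17, 4` → q = 17; c = 4
`q, c = c, q` → q = 4; c = 17
So q = 4

Answer: 4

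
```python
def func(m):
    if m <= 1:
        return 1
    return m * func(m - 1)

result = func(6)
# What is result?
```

func(6) = 6 * 5 * 4 * 3 * 2 * 1 = 720

Answer: 720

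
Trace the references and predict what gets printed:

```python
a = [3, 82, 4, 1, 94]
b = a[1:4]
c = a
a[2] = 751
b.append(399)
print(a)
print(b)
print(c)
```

Key concept: slice vs alias.
Step by step:
`a = [3, 82, 4, 1, 94]` → a = [3, 82, 4, 1, 94]
`b = a[1:4]` → b = [82, 4, 1]
`c = a` → c = [3, 82, 4, 1, 94] (same object as a)
`a[2] = 751` → a = [3, 82, 751, 1, 94] (same object as c); c = [3, 82, 751, 1, 94] (same object as a)
`b.append(399)` → b = [82, 4, 1, 399]
`print(a)` → prints [3, 82, 751, 1, 94]
`print(b)` → prints [82, 4, 1, 399]
`print(c)` → prints [3, 82, 751, 1, 94]

Answer:
[3, 82, 751, 1, 94]
[82, 4, 1, 399]
[3, 82, 751, 1, 94]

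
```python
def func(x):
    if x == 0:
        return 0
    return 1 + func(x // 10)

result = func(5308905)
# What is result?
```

Count of digits of 5308905: 7

Answer: 7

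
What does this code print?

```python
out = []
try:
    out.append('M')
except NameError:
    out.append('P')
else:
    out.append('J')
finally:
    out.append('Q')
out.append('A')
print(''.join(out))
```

Execution trace: 'M' (try body, no exception) → 'J' (else) → 'Q' (finally) → 'A' (after the try/except). Output: MJQA

Answer: MJQA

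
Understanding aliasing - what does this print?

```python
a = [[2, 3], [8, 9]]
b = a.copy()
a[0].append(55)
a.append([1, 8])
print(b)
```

Key concept: shallow copy with nested lists.
Step by step:
`a = [[2, 3], [8, 9]]` → a = [[2, 3], [8, 9]]
`b = a.copy()` → b = [[2, 3], [8, 9]]
`a[0].append(55)` → a = [[2, 3, 55], [8, 9]]; b = [[2, 3, 55], [8, 9]]
`a.append([1, 8])` → a = [[2, 3, 55], [8, 9], [1, 8]]
`print(b)` → prints [[2, 3, 55], [8, 9]]

Answer: [[2, 3, 55], [8, 9]]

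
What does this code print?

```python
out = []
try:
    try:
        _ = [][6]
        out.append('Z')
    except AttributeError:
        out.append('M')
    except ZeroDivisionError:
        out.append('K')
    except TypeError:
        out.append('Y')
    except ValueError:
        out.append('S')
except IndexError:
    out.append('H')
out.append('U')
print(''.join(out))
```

Execution trace: 'H' (outer except IndexError) → 'U' (after the try/except). Output: HU

Answer: HU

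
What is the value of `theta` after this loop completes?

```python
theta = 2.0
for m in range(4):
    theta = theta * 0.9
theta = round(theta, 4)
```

Exponential decay: 2.0 * 0.9^4
`theta` takes the values: 2.0 → 1.8 → 1.62 → 1.458 → 1.3122

Answer: 1.3122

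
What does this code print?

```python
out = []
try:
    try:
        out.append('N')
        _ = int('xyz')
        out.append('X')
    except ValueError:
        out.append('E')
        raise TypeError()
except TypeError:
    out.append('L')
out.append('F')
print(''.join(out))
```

Execution trace: 'N' (inner try body) → 'E' (inner except ValueError) → 'L' (outer except TypeError) → 'F' (after the try/except). Output: NELF

Answer: NELF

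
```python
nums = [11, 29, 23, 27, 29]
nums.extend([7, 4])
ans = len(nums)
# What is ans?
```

Trace:
`nums = [11, 29, 23, 27, 29]` → nums = [11, 29, 23, 27, 29]
`nums.extend([7, 4])` → nums = [11, 29, 23, 27, 29, 7, 4]
`ans = len(nums)` → ans = 7
So ans = 7

Answer: 7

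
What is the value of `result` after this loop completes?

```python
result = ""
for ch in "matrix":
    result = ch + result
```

Reverse 'matrix'
`result` takes the values: "" → "m" → "am" → "tam" → "rtam" → "irtam" → "xirtam"

Answer: "xirtam"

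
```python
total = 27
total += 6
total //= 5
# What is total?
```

Trace:
`total = 27` → total = 27
`total += 6` → total = 33
`total //= 5` → total = 6
So total = 6

Answer: 6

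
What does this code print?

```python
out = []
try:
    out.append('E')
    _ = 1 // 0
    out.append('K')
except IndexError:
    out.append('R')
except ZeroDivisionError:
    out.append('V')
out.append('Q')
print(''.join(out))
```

Execution trace: 'E' (try body) → 'V' (except ZeroDivisionError) → 'Q' (after the try/except). Output: EVQ

Answer: EVQ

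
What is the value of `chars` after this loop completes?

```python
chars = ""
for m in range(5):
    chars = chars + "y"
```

Repeat 'y' 5 times
`chars` takes the values: "" → "y" → "yy" → "yyy" → "yyyy" → "yyyyy"

Answer: "yyyyy"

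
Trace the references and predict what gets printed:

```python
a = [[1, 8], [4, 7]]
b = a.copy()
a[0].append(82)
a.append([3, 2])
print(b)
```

Key concept: shallow copy with nested lists.
Step by step:
`a = [[1, 8], [4, 7]]` → a = [[1, 8], [4, 7]]
`b = a.copy()` → b = [[1, 8], [4, 7]]
`a[0].append(82)` → a = [[1, 8, 82], [4, 7]]; b = [[1, 8, 82], [4, 7]]
`a.append([3, 2])` → a = [[1, 8, 82], [4, 7], [3, 2]]
`print(b)` → prints [[1, 8, 82], [4, 7]]

Answer: [[1, 8, 82], [4, 7]]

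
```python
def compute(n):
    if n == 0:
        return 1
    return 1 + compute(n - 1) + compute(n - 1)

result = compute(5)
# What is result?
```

compute(n) = 1 + 2·compute(n-1), compute(0)=1. Closed form: (1+1)·2^5 - 1 = 63.

Answer: 63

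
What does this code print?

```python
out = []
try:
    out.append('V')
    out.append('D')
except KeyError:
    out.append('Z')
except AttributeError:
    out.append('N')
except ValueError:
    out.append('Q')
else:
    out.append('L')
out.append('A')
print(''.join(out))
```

Execution trace: 'V' (try body) → 'D' (try body, no exception) → 'L' (else) → 'A' (after the try/except). Output: VDLA

Answer: VDLA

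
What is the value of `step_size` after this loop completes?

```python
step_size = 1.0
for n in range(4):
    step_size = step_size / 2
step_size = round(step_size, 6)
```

Halving LR 4 times: 1 / 2^4
`step_size` takes the values: 1.0 → 0.5 → 0.25 → 0.125 → 0.0625

Answer: 0.0625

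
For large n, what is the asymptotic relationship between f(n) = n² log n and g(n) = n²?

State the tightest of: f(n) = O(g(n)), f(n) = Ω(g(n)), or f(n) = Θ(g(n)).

n² log n vs n²: f(n) = Ω(g(n)) but not O(g(n)) — n² log n grows strictly faster than n².

Answer: f(n) = Ω(g(n)) but not O(g(n)) — n² log n grows strictly faster than n².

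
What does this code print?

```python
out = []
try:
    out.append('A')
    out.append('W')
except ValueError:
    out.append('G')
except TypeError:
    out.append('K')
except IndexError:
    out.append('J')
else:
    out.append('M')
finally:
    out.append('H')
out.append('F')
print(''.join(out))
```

Execution trace: 'A' (try body) → 'W' (try body, no exception) → 'M' (else) → 'H' (finally) → 'F' (after the try/except). Output: AWMHF

Answer: AWMHF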